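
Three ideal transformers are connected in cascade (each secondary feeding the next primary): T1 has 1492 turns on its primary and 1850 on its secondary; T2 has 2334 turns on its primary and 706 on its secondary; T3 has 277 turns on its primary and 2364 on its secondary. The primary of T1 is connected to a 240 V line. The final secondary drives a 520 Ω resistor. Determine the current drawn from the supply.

I_supply ≈ 4.73 A

Secondary of T1: V = 240.00 × 1850/1492 = 297.59 V.
Secondary of T2: V = 297.59 × 706/2334 = 90.016 V.
Secondary of T3: V = 90.016 × 2364/277 = 768.22 V.
I_load = 768.22/520 = 1.4773 A, so P_out = 768.22 × 1.4773 = 1134.9 W.
All ideal ⇒ P_in = P_out, so I_supply = 1134.9/240 = 4.73 A.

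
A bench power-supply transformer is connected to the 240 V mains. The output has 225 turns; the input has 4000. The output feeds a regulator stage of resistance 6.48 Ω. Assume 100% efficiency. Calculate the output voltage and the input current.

V_out = V_in × N_out/N_in = 240 × 225/4000 = 13.500 V.
I_out = V_out/R = 13.500/6.48 = 2.0833 A.
I_in = I_out × N_out/N_in = 2.0833 × 225/4000 = 0.117 A.

V_out ≈ 13.5 V, I_in ≈ 0.117 A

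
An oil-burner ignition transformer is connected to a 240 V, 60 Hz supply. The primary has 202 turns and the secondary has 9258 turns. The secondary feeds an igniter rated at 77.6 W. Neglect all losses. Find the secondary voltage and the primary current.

V_s ≈ 11000 V, I_p ≈ 0.323 A

V_s = V_p × N_s/N_p = 240 × 9258/202 = 11000 V.
I_s = P/V_s = 77.6/11000 = 0.0070548 A.
I_p = I_s × N_s/N_p = 0.0070548 × 9258/202 = 0.323 A.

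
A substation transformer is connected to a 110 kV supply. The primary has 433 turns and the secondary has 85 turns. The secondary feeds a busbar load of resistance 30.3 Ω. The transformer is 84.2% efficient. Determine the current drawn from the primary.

I_p ≈ 166 A

V_s = 110000 × 85/433 = 21594 V.
I_s = V_s/R = 21594/30.3 = 712.66 A.
P_out = V_s I_s = 21594 × 712.66 = 1.5389×10^7 W.
P_in = P_out/η = 1.5389×10^7/0.842 = 1.8276×10^7 W.
I_p = P_in/V_p = 1.8276×10^7/110000 = 166 A.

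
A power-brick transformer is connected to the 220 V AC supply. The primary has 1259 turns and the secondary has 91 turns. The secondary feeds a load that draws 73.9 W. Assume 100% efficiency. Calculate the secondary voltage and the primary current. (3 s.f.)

V_s ≈ 15.9 V, I_p ≈ 0.336 A

V_s = V_p × N_s/N_p = 220 × 91/1259 = 15.902 V.
I_s = P/V_s = 73.9/15.902 = 4.6474 A.
I_p = I_s × N_s/N_p = 4.6474 × 91/1259 = 0.336 A.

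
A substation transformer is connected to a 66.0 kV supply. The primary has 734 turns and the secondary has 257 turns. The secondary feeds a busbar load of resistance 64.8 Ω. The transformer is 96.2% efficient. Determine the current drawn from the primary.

V_s = 66000 × 257/734 = 23109 V.
I_s = V_s/R = 23109/64.8 = 356.62 A.
P_out = V_s I_s = 23109 × 356.62 = 8.2411×10^6 W.
P_in = P_out/η = 8.2411×10^6/0.962 = 8.5667×10^6 W.
I_p = P_in/V_p = 8.5667×10^6/66000 = 130 A.

I_p ≈ 130 A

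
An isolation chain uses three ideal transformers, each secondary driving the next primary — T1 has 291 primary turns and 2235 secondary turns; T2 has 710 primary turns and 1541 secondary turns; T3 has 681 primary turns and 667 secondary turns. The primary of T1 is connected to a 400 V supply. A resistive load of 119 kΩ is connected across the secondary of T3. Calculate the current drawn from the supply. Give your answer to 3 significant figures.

Secondary of T1: V = 400.00 × 2235/291 = 3072.2 V.
Secondary of T2: V = 3072.2 × 1541/710 = 6667.9 V.
Secondary of T3: V = 6667.9 × 667/681 = 6530.8 V.
I_load = 6530.8/119000 = 0.054881 A, so P_out = 6530.8 × 0.054881 = 358.42 W.
All ideal ⇒ P_in = P_out, so I_supply = 358.42/400 = 0.896 A.

I_supply ≈ 0.896 A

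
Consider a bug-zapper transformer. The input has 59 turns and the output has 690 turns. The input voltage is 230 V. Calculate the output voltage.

V_out ≈ 2690 V

V_out/V_in = N_out/N_in, so V_out = 230 × 690/59 = 2690 V.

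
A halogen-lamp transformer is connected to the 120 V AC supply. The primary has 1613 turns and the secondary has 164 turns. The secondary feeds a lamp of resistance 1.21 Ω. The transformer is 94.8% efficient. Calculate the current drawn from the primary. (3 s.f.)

I_p ≈ 1.08 A

V_s = 120 × 164/1613 = 12.201 V.
I_s = V_s/R = 12.201/1.21 = 10.083 A.
P_out = V_s I_s = 12.201 × 10.083 = 123.03 W.
P_in = P_out/η = 123.03/0.948 = 129.77 W.
I_p = P_in/V_p = 129.77/120 = 1.08 A.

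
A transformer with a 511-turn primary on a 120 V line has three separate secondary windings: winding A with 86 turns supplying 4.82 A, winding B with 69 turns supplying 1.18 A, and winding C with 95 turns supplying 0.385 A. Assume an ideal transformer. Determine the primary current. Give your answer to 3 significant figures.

I_p ≈ 1.04 A

V_A = 120 × 86/511 = 20.196 V; V_B = 120 × 69/511 = 16.204 V; V_C = 120 × 95/511 = 22.309 V.
P_out = V_A I_A + V_B I_B + V_C I_C = 20.196×4.82 + 16.204×1.18 + 22.309×0.385 = 97.343 + 19.120 + 8.5890 = 125.05 W.
Ideal ⇒ P_in = P_out, so I_p = P_out/V_p = 125.05/120 = 1.04 A.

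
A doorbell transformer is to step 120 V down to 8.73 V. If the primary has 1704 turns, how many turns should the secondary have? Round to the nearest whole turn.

N_s = 124 turns

N_s/N_p = V_s/V_p, so N_s = 1704 × 8.73/120 = 124.0 ≈ 124 turns.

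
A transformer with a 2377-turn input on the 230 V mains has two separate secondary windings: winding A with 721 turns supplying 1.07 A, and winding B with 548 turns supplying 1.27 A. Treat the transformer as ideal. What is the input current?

V_A = 230 × 721/2377 = 69.764 V; V_B = 230 × 548/2377 = 53.025 V.
P_out = V_A I_A + V_B I_B = 69.764×1.07 + 53.025×1.27 = 74.648 + 67.342 = 141.99 W.
Ideal ⇒ P_in = P_out, so I_in = P_out/V_in = 141.99/230 = 0.617 A.

I_in ≈ 0.617 A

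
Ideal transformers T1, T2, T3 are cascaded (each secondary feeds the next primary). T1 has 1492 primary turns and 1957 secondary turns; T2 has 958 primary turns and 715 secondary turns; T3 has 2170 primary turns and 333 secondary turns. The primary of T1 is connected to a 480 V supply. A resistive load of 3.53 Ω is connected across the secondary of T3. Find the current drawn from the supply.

I_supply ≈ 3.07 A

Secondary of T1: V = 480.00 × 1957/1492 = 629.60 V.
Secondary of T2: V = 629.60 × 715/958 = 469.90 V.
Secondary of T3: V = 469.90 × 333/2170 = 72.109 V.
I_load = 72.109/3.53 = 20.427 A, so P_out = 72.109 × 20.427 = 1473.0 W.
All ideal ⇒ P_in = P_out, so I_supply = 1473.0/480 = 3.07 A.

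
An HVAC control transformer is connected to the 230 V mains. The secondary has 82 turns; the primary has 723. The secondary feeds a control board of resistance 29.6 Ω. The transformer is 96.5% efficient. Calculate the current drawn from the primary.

V_s = 230 × 82/723 = 26.086 V.
I_s = V_s/R = 26.086/29.6 = 0.88128 A.
P_out = V_s I_s = 26.086 × 0.88128 = 22.989 W.
P_in = P_out/η = 22.989/0.965 = 23.823 W.
I_p = P_in/V_p = 23.823/230 = 0.104 A.

I_p ≈ 0.104 A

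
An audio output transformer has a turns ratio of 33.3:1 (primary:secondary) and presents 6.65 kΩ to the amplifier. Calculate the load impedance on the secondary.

Z_s = Z_p/(N_p/N_s)² = 6650/33.3² = 6.00 Ω.

Z_s ≈ 6.00 Ω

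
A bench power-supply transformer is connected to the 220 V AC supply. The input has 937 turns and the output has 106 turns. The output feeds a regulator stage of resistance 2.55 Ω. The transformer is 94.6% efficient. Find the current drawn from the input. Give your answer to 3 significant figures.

V_out = 220 × 106/937 = 24.888 V.
I_out = V_out/R = 24.888/2.55 = 9.7600 A.
P_out = V_out I_out = 24.888 × 9.7600 = 242.91 W.
P_in = P_out/η = 242.91/0.946 = 256.77 W.
I_in = P_in/V_in = 256.77/220 = 1.17 A.

I_in ≈ 1.17 A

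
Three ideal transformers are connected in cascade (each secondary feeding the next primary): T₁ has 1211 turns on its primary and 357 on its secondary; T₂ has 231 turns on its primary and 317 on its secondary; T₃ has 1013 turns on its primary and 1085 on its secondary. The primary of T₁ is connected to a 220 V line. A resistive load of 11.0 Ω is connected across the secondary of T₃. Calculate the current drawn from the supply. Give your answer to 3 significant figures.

After T₁: V = 220.00 × 357/1211 = 64.855 V.
After T₂: V = 64.855 × 317/231 = 89.001 V.
After T₃: V = 89.001 × 1085/1013 = 95.327 V.
I_load = 95.327/11.0 = 8.6661 A, so P_out = 95.327 × 8.6661 = 826.11 W.
All ideal ⇒ P_in = P_out, so I_supply = 826.11/220 = 3.76 A.

I_supply ≈ 3.76 A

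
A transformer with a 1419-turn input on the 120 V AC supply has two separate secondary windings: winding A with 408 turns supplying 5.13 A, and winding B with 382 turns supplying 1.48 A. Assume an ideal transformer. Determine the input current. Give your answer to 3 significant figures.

I_in ≈ 1.87 A

V_A = 120 × 408/1419 = 34.503 V; V_B = 120 × 382/1419 = 32.304 V.
P_out = V_A I_A + V_B I_B = 34.503×5.13 + 32.304×1.48 = 177.00 + 47.811 = 224.81 W.
Ideal ⇒ P_in = P_out, so I_in = P_out/V_in = 224.81/120 = 1.87 A.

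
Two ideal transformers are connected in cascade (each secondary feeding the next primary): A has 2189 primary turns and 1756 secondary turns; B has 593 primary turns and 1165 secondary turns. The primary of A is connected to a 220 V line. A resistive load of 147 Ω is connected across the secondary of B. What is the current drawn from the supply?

After A: V = 220.00 × 1756/2189 = 176.48 V.
After B: V = 176.48 × 1165/593 = 346.72 V.
I_load = 346.72/147 = 2.3586 A, so P_out = 346.72 × 2.3586 = 817.76 W.
All ideal ⇒ P_in = P_out, so I_supply = 817.76/220 = 3.72 A.

I_supply ≈ 3.72 A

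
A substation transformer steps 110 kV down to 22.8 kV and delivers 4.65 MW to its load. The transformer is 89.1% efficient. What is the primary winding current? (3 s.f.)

I_p ≈ 47.4 A

P_in = P_out/η = 4.65×10^6/0.891 = 5.2189×10^6 W.
I_p = P_in/V_p = 5.2189×10^6/110000 = 47.4 A.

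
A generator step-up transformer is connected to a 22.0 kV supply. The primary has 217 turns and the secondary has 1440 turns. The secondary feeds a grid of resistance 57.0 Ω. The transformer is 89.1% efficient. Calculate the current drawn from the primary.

I_p ≈ 19100 A

V_s = 22000 × 1440/217 = 145990 V.
I_s = V_s/R = 145990/57.0 = 2561.2 A.
P_out = V_s I_s = 145990 × 2561.2 = 3.7392×10^8 W.
P_in = P_out/η = 3.7392×10^8/0.891 = 4.1966×10^8 W.
I_p = P_in/V_p = 4.1966×10^8/22000 = 19100 A.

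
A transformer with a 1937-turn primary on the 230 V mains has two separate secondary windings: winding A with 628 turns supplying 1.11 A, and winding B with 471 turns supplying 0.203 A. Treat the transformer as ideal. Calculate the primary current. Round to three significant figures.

I_p ≈ 0.409 A

V_A = 230 × 628/1937 = 74.569 V; V_B = 230 × 471/1937 = 55.927 V.
P_out = V_A I_A + V_B I_B = 74.569×1.11 + 55.927×0.203 = 82.772 + 11.353 = 94.125 W.
Ideal ⇒ P_in = P_out, so I_p = P_out/V_p = 94.125/230 = 0.409 A.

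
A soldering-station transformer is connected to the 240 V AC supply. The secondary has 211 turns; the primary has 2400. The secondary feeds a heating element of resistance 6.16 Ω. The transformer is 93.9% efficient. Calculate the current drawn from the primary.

V_s = 240 × 211/2400 = 21.100 V.
I_s = V_s/R = 21.100/6.16 = 3.4253 A.
P_out = V_s I_s = 21.100 × 3.4253 = 72.274 W.
P_in = P_out/η = 72.274/0.939 = 76.969 W.
I_p = P_in/V_p = 76.969/240 = 0.321 A.

I_p ≈ 0.321 A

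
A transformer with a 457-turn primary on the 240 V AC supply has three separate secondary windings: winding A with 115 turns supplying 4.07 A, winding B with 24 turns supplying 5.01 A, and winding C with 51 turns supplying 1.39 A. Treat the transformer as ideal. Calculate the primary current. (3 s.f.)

V_A = 240 × 115/457 = 60.394 V; V_B = 240 × 24/457 = 12.604 V; V_C = 240 × 51/457 = 26.783 V.
P_out = V_A I_A + V_B I_B + V_C I_C = 60.394×4.07 + 12.604×5.01 + 26.783×1.39 = 245.80 + 63.146 + 37.229 = 346.18 W.
Ideal ⇒ P_in = P_out, so I_p = P_out/V_p = 346.18/240 = 1.44 A.

I_p ≈ 1.44 A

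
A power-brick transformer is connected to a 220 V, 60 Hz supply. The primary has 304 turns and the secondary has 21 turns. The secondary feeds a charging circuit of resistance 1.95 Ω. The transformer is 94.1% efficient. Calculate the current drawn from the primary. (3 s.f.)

V_s = 220 × 21/304 = 15.197 V.
I_s = V_s/R = 15.197/1.95 = 7.7935 A.
P_out = V_s I_s = 15.197 × 7.7935 = 118.44 W.
P_in = P_out/η = 118.44/0.941 = 125.87 W.
I_p = P_in/V_p = 125.87/220 = 0.572 A.

I_p ≈ 0.572 A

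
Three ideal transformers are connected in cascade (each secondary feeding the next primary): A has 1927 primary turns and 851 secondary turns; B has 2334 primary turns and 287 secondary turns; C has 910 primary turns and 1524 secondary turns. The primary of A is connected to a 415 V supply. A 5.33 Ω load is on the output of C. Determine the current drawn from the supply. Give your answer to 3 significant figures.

Secondary of A: V = 415.00 × 851/1927 = 183.27 V.
Secondary of B: V = 183.27 × 287/2334 = 22.536 V.
Secondary of C: V = 22.536 × 1524/910 = 37.742 V.
I_load = 37.742/5.33 = 7.0810 A, so P_out = 37.742 × 7.0810 = 267.25 W.
All ideal ⇒ P_in = P_out, so I_supply = 267.25/415 = 0.644 A.

I_supply ≈ 0.644 A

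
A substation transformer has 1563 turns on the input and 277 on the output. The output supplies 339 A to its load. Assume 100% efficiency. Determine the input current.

For an ideal transformer I_in/I_out = N_out/N_in, so I_in = 339 × 277/1563 = 60.1 A.

I_in ≈ 60.1 A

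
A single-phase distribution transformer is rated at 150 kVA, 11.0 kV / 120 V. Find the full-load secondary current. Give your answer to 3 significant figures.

I_s ≈ 1250 A

I_s = S/V_s = 150000/120 = 1250 A.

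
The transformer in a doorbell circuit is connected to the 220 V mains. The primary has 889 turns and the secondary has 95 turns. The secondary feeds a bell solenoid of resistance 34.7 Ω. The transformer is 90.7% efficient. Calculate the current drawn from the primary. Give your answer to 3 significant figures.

I_p ≈ 0.0798 A

V_s = 220 × 95/889 = 23.510 V.
I_s = V_s/R = 23.510/34.7 = 0.67751 A.
P_out = V_s I_s = 23.510 × 0.67751 = 15.928 W.
P_in = P_out/η = 15.928/0.907 = 17.561 W.
I_p = P_in/V_p = 17.561/220 = 0.0798 A.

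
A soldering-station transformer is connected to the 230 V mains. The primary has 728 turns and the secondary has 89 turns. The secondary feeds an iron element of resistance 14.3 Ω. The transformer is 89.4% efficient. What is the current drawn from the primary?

I_p ≈ 0.269 A

V_s = 230 × 89/728 = 28.118 V.
I_s = V_s/R = 28.118/14.3 = 1.9663 A.
P_out = V_s I_s = 28.118 × 1.9663 = 55.289 W.
P_in = P_out/η = 55.289/0.894 = 61.844 W.
I_p = P_in/V_p = 61.844/230 = 0.269 A.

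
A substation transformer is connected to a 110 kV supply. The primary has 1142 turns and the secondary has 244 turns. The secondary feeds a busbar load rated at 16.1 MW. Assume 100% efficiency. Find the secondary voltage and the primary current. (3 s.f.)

V_s ≈ 23500 V, I_p ≈ 146 A

V_s = V_p × N_s/N_p = 110000 × 244/1142 = 23503 V.
I_s = P/V_s = 1.61×10^7/23503 = 685.03 A.
I_p = I_s × N_s/N_p = 685.03 × 244/1142 = 146 A.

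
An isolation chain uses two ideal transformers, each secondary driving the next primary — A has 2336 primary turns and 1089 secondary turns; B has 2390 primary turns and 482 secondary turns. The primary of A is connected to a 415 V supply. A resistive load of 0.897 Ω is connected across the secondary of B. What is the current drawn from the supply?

Secondary of A: V = 415.00 × 1089/2336 = 193.47 V.
Secondary of B: V = 193.47 × 482/2390 = 39.017 V.
I_load = 39.017/0.897 = 43.497 A, so P_out = 39.017 × 43.497 = 1697.1 W.
All ideal ⇒ P_in = P_out, so I_supply = 1697.1/415 = 4.09 A.

I_supply ≈ 4.09 A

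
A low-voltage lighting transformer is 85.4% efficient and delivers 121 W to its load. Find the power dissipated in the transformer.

P_loss ≈ 20.7 W

P_in = P_out/η = 121/0.854 = 141.686 W.
P_loss = P_in − P_out = 141.686 − 121 = 20.7 W.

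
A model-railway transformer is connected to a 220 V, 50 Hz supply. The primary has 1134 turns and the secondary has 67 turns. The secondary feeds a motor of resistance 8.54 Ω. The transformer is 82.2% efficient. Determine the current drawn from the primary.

I_p ≈ 0.109 A

V_s = 220 × 67/1134 = 12.998 V.
I_s = V_s/R = 12.998/8.54 = 1.5220 A.
P_out = V_s I_s = 12.998 × 1.5220 = 19.784 W.
P_in = P_out/η = 19.784/0.822 = 24.068 W.
I_p = P_in/V_p = 24.068/220 = 0.109 A.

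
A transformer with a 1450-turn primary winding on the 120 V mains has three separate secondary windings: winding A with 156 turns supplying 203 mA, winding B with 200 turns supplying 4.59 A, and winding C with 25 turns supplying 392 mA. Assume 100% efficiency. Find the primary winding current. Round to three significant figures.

V_A = 120 × 156/1450 = 12.910 V; V_B = 120 × 200/1450 = 16.552 V; V_C = 120 × 25/1450 = 2.0690 V.
P_out = V_A I_A + V_B I_B + V_C I_C = 12.910×0.203 + 16.552×4.59 + 2.0690×0.392 = 2.6208 + 75.972 + 0.81103 = 79.404 W.
Ideal ⇒ P_in = P_out, so I_p = P_out/V_p = 79.404/120 = 0.662 A.

I_p ≈ 0.662 A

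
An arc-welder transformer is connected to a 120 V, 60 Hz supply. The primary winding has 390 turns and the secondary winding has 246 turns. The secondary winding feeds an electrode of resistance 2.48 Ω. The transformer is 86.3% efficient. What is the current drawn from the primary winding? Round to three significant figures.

V_s = 120 × 246/390 = 75.692 V.
I_s = V_s/R = 75.692/2.48 = 30.521 A.
P_out = V_s I_s = 75.692 × 30.521 = 2310.2 W.
P_in = P_out/η = 2310.2/0.863 = 2677.0 W.
I_p = P_in/V_p = 2677.0/120 = 22.3 A.

I_p ≈ 22.3 A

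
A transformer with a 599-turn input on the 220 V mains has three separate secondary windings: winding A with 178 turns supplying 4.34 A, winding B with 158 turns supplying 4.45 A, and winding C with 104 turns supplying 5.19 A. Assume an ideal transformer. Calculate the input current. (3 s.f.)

I_in ≈ 3.36 A

V_A = 220 × 178/599 = 65.376 V; V_B = 220 × 158/599 = 58.030 V; V_C = 220 × 104/599 = 38.197 V.
P_out = V_A I_A + V_B I_B + V_C I_C = 65.376×4.34 + 58.030×4.45 + 38.197×5.19 = 283.73 + 258.23 + 198.24 = 740.21 W.
Ideal ⇒ P_in = P_out, so I_in = P_out/V_in = 740.21/220 = 3.36 A.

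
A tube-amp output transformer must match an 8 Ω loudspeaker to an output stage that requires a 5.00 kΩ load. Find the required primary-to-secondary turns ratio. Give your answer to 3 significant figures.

N_p/N_s ≈ 25.0

Z_p/Z_s = (N_p/N_s)², so N_p/N_s = √(5000/8) = √625 = 25.0.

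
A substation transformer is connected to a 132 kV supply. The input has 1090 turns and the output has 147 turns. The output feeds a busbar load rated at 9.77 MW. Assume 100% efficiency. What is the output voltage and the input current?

V_out = V_in × N_out/N_in = 132000 × 147/1090 = 17802 V.
I_out = P/V_out = 9.77×10^6/17802 = 548.82 A.
I_in = I_out × N_out/N_in = 548.82 × 147/1090 = 74.0 A.

V_out ≈ 17800 V, I_in ≈ 74.0 A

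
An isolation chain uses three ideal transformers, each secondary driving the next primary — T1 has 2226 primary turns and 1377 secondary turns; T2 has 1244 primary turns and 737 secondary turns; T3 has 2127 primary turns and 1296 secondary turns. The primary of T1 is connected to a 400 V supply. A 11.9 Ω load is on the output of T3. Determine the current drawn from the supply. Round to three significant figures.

I_supply ≈ 1.68 A

Secondary of T1: V = 400.00 × 1377/2226 = 247.44 V.
Secondary of T2: V = 247.44 × 737/1244 = 146.59 V.
Secondary of T3: V = 146.59 × 1296/2127 = 89.321 V.
I_load = 89.321/11.9 = 7.5060 A, so P_out = 89.321 × 7.5060 = 670.44 W.
All ideal ⇒ P_in = P_out, so I_supply = 670.44/400 = 1.68 A.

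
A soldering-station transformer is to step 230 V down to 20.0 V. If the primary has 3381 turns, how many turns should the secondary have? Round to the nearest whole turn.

N_s/N_p = V_s/V_p, so N_s = 3381 × 20.0/230 = 294.0 ≈ 294 turns.

N_s = 294 turns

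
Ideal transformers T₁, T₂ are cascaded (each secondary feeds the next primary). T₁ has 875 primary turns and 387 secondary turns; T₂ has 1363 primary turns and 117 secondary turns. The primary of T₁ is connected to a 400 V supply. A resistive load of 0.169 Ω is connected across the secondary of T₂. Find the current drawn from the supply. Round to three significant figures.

I_supply ≈ 3.41 A

Secondary of T₁: V = 400.00 × 387/875 = 176.91 V.
Secondary of T₂: V = 176.91 × 117/1363 = 15.186 V.
I_load = 15.186/0.169 = 89.860 A, so P_out = 15.186 × 89.860 = 1364.6 W.
All ideal ⇒ P_in = P_out, so I_supply = 1364.6/400 = 3.41 A.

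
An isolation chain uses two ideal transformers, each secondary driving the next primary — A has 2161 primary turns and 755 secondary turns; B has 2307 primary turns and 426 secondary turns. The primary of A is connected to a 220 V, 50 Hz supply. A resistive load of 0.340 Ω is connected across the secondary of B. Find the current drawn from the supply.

After A: V = 220.00 × 755/2161 = 76.863 V.
After B: V = 76.863 × 426/2307 = 14.193 V.
I_load = 14.193/0.340 = 41.744 A, so P_out = 14.193 × 41.744 = 592.48 W.
All ideal ⇒ P_in = P_out, so I_supply = 592.48/220 = 2.69 A.

I_supply ≈ 2.69 A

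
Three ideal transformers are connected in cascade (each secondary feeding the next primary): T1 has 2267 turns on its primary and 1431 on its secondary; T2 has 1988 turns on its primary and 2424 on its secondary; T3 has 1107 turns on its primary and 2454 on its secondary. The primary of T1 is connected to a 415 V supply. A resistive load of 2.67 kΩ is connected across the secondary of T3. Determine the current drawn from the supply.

I_supply ≈ 0.452 A

After T1: V = 415.00 × 1431/2267 = 261.96 V.
After T2: V = 261.96 × 2424/1988 = 319.41 V.
After T3: V = 319.41 × 2454/1107 = 708.08 V.
I_load = 708.08/2670 = 0.26520 A, so P_out = 708.08 × 0.26520 = 187.78 W.
All ideal ⇒ P_in = P_out, so I_supply = 187.78/415 = 0.452 A.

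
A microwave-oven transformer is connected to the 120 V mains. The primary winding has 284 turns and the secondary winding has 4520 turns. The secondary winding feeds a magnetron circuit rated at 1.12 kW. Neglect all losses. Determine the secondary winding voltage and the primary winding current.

V_s = V_p × N_s/N_p = 120 × 4520/284 = 1909.9 V.
I_s = P/V_s = 1120/1909.9 = 0.58643 A.
I_p = I_s × N_s/N_p = 0.58643 × 4520/284 = 9.33 A.

V_s ≈ 1910 V, I_p ≈ 9.33 A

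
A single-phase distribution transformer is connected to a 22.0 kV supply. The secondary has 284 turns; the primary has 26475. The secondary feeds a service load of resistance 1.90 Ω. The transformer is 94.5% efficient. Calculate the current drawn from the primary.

V_s = 22000 × 284/26475 = 236.00 V.
I_s = V_s/R = 236.00/1.90 = 124.21 A.
P_out = V_s I_s = 236.00 × 124.21 = 29313 W.
P_in = P_out/η = 29313/0.945 = 31019 W.
I_p = P_in/V_p = 31019/22000 = 1.41 A.

I_p ≈ 1.41 A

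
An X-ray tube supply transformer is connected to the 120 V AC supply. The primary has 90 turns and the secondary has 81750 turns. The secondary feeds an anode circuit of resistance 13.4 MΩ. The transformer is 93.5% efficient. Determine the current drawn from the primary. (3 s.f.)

I_p ≈ 7.90 A

V_s = 120 × 81750/90 = 109000 V.
I_s = V_s/R = 109000/(1.34×10^7) = 0.0081343 A.
P_out = V_s I_s = 109000 × 0.0081343 = 886.64 W.
P_in = P_out/η = 886.64/0.935 = 948.28 W.
I_p = P_in/V_p = 948.28/120 = 7.90 A.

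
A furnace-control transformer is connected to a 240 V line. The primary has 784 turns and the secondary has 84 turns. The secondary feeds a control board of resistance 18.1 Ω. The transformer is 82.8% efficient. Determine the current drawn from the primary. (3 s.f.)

V_s = 240 × 84/784 = 25.714 V.
I_s = V_s/R = 25.714/18.1 = 1.4207 A.
P_out = V_s I_s = 25.714 × 1.4207 = 36.532 W.
P_in = P_out/η = 36.532/0.828 = 44.120 W.
I_p = P_in/V_p = 44.120/240 = 0.184 A.

I_p ≈ 0.184 A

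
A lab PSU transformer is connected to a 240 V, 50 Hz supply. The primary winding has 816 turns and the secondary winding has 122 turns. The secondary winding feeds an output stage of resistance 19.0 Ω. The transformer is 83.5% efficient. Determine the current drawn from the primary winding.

V_s = 240 × 122/816 = 35.882 V.
I_s = V_s/R = 35.882/19.0 = 1.8885 A.
P_out = V_s I_s = 35.882 × 1.8885 = 67.765 W.
P_in = P_out/η = 67.765/0.835 = 81.156 W.
I_p = P_in/V_p = 81.156/240 = 0.338 A.

I_p ≈ 0.338 A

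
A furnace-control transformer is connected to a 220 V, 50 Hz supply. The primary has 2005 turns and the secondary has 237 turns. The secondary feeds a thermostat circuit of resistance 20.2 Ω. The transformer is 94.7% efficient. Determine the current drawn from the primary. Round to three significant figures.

V_s = 220 × 237/2005 = 26.005 V.
I_s = V_s/R = 26.005/20.2 = 1.2874 A.
P_out = V_s I_s = 26.005 × 1.2874 = 33.478 W.
P_in = P_out/η = 33.478/0.947 = 35.352 W.
I_p = P_in/V_p = 35.352/220 = 0.161 A.

I_p ≈ 0.161 A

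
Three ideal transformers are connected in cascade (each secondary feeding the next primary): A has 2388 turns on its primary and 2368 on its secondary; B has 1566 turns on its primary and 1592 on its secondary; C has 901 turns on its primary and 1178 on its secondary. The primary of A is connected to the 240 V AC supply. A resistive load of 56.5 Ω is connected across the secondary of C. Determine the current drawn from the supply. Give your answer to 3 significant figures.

Secondary of A: V = 240.00 × 2368/2388 = 237.99 V.
Secondary of B: V = 237.99 × 1592/1566 = 241.94 V.
Secondary of C: V = 241.94 × 1178/901 = 316.32 V.
I_load = 316.32/56.5 = 5.5986 A, so P_out = 316.32 × 5.5986 = 1771.0 W.
All ideal ⇒ P_in = P_out, so I_supply = 1771.0/240 = 7.38 A.

I_supply ≈ 7.38 A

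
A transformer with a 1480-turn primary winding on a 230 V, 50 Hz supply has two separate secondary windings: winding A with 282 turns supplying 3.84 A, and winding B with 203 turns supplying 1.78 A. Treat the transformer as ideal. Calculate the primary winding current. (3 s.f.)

V_A = 230 × 282/1480 = 43.824 V; V_B = 230 × 203/1480 = 31.547 V.
P_out = V_A I_A + V_B I_B = 43.824×3.84 + 31.547×1.78 = 168.29 + 56.154 = 224.44 W.
Ideal ⇒ P_in = P_out, so I_p = P_out/V_p = 224.44/230 = 0.976 A.

I_p ≈ 0.976 A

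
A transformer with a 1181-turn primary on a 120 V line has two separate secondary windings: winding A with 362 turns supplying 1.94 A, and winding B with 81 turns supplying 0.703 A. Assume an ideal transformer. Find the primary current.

I_p ≈ 0.643 A

V_A = 120 × 362/1181 = 36.782 V; V_B = 120 × 81/1181 = 8.2303 V.
P_out = V_A I_A + V_B I_B = 36.782×1.94 + 8.2303×0.703 = 71.358 + 5.7859 = 77.144 W.
Ideal ⇒ P_in = P_out, so I_p = P_out/V_p = 77.144/120 = 0.643 A.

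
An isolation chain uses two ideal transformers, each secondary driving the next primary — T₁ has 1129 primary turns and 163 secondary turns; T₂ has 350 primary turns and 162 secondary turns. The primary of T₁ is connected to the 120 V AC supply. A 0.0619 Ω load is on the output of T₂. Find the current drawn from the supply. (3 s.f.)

After T₁: V = 120.00 × 163/1129 = 17.325 V.
After T₂: V = 17.325 × 162/350 = 8.0190 V.
I_load = 8.0190/0.0619 = 129.55 A, so P_out = 8.0190 × 129.55 = 1038.9 W.
All ideal ⇒ P_in = P_out, so I_supply = 1038.9/120 = 8.66 A.

I_supply ≈ 8.66 A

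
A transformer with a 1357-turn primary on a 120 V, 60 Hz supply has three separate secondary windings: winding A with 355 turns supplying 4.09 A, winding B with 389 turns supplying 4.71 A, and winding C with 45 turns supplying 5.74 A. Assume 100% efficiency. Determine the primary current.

I_p ≈ 2.61 A

V_A = 120 × 355/1357 = 31.393 V; V_B = 120 × 389/1357 = 34.399 V; V_C = 120 × 45/1357 = 3.9794 V.
P_out = V_A I_A + V_B I_B + V_C I_C = 31.393×4.09 + 34.399×4.71 + 3.9794×5.74 = 128.40 + 162.02 + 22.842 = 313.26 W.
Ideal ⇒ P_in = P_out, so I_p = P_out/V_p = 313.26/120 = 2.61 A.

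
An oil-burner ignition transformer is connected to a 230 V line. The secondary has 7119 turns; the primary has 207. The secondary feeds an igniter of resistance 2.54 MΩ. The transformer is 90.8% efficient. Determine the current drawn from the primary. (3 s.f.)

I_p ≈ 0.118 A

V_s = 230 × 7119/207 = 7910.0 V.
I_s = V_s/R = 7910.0/(2.54×10^6) = 0.0031142 A.
P_out = V_s I_s = 7910.0 × 0.0031142 = 24.633 W.
P_in = P_out/η = 24.633/0.908 = 27.129 W.
I_p = P_in/V_p = 27.129/230 = 0.118 A.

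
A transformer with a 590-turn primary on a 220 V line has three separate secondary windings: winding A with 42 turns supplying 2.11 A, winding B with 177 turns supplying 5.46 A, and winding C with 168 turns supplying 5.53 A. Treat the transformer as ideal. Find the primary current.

V_A = 220 × 42/590 = 15.661 V; V_B = 220 × 177/590 = 66.000 V; V_C = 220 × 168/590 = 62.644 V.
P_out = V_A I_A + V_B I_B + V_C I_C = 15.661×2.11 + 66.000×5.46 + 62.644×5.53 = 33.045 + 360.36 + 346.42 = 739.83 W.
Ideal ⇒ P_in = P_out, so I_p = P_out/V_p = 739.83/220 = 3.36 A.

I_p ≈ 3.36 A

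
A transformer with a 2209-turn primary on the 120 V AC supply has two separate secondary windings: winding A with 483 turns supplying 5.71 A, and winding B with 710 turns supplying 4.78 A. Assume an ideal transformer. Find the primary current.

I_p ≈ 2.78 A

V_A = 120 × 483/2209 = 26.238 V; V_B = 120 × 710/2209 = 38.569 V.
P_out = V_A I_A + V_B I_B = 26.238×5.71 + 38.569×4.78 = 149.82 + 184.36 = 334.18 W.
Ideal ⇒ P_in = P_out, so I_p = P_out/V_p = 334.18/120 = 2.78 A.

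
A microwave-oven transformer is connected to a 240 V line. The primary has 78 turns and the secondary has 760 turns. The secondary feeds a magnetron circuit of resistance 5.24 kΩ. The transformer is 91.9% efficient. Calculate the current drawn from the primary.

I_p ≈ 4.73 A

V_s = 240 × 760/78 = 2338.5 V.
I_s = V_s/R = 2338.5/5240 = 0.44627 A.
P_out = V_s I_s = 2338.5 × 0.44627 = 1043.6 W.
P_in = P_out/η = 1043.6/0.919 = 1135.6 W.
I_p = P_in/V_p = 1135.6/240 = 4.73 A.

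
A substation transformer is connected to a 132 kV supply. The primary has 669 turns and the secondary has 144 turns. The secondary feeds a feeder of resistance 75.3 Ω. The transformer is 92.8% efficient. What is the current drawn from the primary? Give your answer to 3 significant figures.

I_p ≈ 87.5 A

V_s = 132000 × 144/669 = 28413 V.
I_s = V_s/R = 28413/75.3 = 377.32 A.
P_out = V_s I_s = 28413 × 377.32 = 1.0721×10^7 W.
P_in = P_out/η = 1.0721×10^7/0.928 = 1.1553×10^7 W.
I_p = P_in/V_p = 1.1553×10^7/132000 = 87.5 A.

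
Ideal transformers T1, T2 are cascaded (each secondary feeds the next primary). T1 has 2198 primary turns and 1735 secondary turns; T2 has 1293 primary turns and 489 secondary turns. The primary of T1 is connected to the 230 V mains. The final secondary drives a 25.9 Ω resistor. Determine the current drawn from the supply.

I_supply ≈ 0.791 A

After T1: V = 230.00 × 1735/2198 = 181.55 V.
After T2: V = 181.55 × 489/1293 = 68.661 V.
I_load = 68.661/25.9 = 2.6510 A, so P_out = 68.661 × 2.6510 = 182.02 W.
All ideal ⇒ P_in = P_out, so I_supply = 182.02/230 = 0.791 A.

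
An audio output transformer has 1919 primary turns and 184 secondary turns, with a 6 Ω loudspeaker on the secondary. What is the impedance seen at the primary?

Z_p ≈ 653 Ω

Z_p = (N_p/N_s)² × Z_s = (1919/184)² × 6 = 653 Ω.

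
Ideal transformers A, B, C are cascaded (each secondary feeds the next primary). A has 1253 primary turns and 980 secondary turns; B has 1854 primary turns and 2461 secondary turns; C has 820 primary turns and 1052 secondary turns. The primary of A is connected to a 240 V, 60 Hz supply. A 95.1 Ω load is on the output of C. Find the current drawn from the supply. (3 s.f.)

After A: V = 240.00 × 980/1253 = 187.71 V.
After B: V = 187.71 × 2461/1854 = 249.17 V.
After C: V = 249.17 × 1052/820 = 319.66 V.
I_load = 319.66/95.1 = 3.3613 A, so P_out = 319.66 × 3.3613 = 1074.5 W.
All ideal ⇒ P_in = P_out, so I_supply = 1074.5/240 = 4.48 A.

I_supply ≈ 4.48 A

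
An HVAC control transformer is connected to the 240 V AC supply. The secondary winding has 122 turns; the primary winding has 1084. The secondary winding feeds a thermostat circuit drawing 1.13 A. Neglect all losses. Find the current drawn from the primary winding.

For an ideal transformer I_p N_p = I_s N_s, so I_p = 1.13 × 122/1084 = 0.127 A.

I_p ≈ 0.127 A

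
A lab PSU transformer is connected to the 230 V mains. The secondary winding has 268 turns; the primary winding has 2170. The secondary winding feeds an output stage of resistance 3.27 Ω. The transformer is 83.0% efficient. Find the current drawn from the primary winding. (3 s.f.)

V_s = 230 × 268/2170 = 28.406 V.
I_s = V_s/R = 28.406/3.27 = 8.6867 A.
P_out = V_s I_s = 28.406 × 8.6867 = 246.75 W.
P_in = P_out/η = 246.75/0.830 = 297.29 W.
I_p = P_in/V_p = 297.29/230 = 1.29 A.

I_p ≈ 1.29 A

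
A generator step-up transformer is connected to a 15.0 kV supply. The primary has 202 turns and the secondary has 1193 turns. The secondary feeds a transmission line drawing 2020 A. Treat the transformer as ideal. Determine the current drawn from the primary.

For an ideal transformer I_p N_p = I_s N_s, so I_p = 2020 × 1193/202 = 11900 A.

I_p ≈ 11900 A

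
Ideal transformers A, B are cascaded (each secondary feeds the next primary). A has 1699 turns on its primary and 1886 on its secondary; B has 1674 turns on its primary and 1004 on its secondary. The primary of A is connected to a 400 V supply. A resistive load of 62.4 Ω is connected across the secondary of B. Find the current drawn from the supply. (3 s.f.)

Secondary of A: V = 400.00 × 1886/1699 = 444.03 V.
Secondary of B: V = 444.03 × 1004/1674 = 266.31 V.
I_load = 266.31/62.4 = 4.2678 A, so P_out = 266.31 × 4.2678 = 1136.5 W.
All ideal ⇒ P_in = P_out, so I_supply = 1136.5/400 = 2.84 A.

I_supply ≈ 2.84 A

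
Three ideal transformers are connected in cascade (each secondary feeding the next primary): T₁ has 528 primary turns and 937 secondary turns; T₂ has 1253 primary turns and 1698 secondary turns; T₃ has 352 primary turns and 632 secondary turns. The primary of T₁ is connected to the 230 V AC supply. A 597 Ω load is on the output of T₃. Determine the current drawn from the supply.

I_supply ≈ 7.18 A

After T₁: V = 230.00 × 937/528 = 408.16 V.
After T₂: V = 408.16 × 1698/1253 = 553.12 V.
After T₃: V = 553.12 × 632/352 = 993.10 V.
I_load = 993.10/597 = 1.6635 A, so P_out = 993.10 × 1.6635 = 1652.0 W.
All ideal ⇒ P_in = P_out, so I_supply = 1652.0/230 = 7.18 A.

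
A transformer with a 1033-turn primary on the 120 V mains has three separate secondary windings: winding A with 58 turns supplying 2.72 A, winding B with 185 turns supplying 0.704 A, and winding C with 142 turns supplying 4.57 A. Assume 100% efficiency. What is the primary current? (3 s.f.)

I_p ≈ 0.907 A

V_A = 120 × 58/1033 = 6.7377 V; V_B = 120 × 185/1033 = 21.491 V; V_C = 120 × 142/1033 = 16.496 V.
P_out = V_A I_A + V_B I_B + V_C I_C = 6.7377×2.72 + 21.491×0.704 + 16.496×4.57 = 18.326 + 15.130 + 75.385 = 108.84 W.
Ideal ⇒ P_in = P_out, so I_p = P_out/V_p = 108.84/120 = 0.907 A.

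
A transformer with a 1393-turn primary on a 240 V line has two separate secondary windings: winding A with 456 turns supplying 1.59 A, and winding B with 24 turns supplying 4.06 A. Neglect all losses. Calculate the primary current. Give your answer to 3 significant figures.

V_A = 240 × 456/1393 = 78.564 V; V_B = 240 × 24/1393 = 4.1350 V.
P_out = V_A I_A + V_B I_B = 78.564×1.59 + 4.1350×4.06 = 124.92 + 16.788 = 141.71 W.
Ideal ⇒ P_in = P_out, so I_p = P_out/V_p = 141.71/240 = 0.590 A.

I_p ≈ 0.590 A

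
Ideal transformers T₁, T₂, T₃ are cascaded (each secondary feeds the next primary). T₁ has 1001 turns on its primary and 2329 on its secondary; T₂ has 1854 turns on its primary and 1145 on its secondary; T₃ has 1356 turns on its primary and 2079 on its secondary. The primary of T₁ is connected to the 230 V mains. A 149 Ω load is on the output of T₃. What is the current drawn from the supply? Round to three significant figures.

I_supply ≈ 7.49 A

Secondary of T₁: V = 230.00 × 2329/1001 = 535.13 V.
Secondary of T₂: V = 535.13 × 1145/1854 = 330.49 V.
Secondary of T₃: V = 330.49 × 2079/1356 = 506.70 V.
I_load = 506.70/149 = 3.4007 A, so P_out = 506.70 × 3.4007 = 1723.1 W.
All ideal ⇒ P_in = P_out, so I_supply = 1723.1/230 = 7.49 A.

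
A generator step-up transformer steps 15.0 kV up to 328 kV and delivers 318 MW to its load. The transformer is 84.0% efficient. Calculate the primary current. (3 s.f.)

P_in = P_out/η = 3.18×10^8/0.840 = 3.7857×10^8 W.
I_p = P_in/V_p = 3.7857×10^8/15000 = 25200 A.

I_p ≈ 25200 A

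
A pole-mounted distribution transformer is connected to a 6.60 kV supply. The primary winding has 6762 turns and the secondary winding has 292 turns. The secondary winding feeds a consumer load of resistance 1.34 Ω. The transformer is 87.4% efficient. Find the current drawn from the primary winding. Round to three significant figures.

V_s = 6600 × 292/6762 = 285.00 V.
I_s = V_s/R = 285.00/1.34 = 212.69 A.
P_out = V_s I_s = 285.00 × 212.69 = 60618 W.
P_in = P_out/η = 60618/0.874 = 69356 W.
I_p = P_in/V_p = 69356/6600 = 10.5 A.

I_p ≈ 10.5 A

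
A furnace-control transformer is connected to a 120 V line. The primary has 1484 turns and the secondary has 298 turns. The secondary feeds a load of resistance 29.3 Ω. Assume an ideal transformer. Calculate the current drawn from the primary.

V_s = V_p × N_s/N_p = 120 × 298/1484 = 24.097 V.
I_s = V_s/R = 24.097/29.3 = 0.82242 A.
For an ideal transformer I_p N_p = I_s N_s, so I_p = 0.82242 × 298/1484 = 0.165 A.

I_p ≈ 0.165 A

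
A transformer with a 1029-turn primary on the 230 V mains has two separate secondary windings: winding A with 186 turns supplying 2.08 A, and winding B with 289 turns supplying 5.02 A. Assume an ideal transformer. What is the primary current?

I_p ≈ 1.79 A

V_A = 230 × 186/1029 = 41.574 V; V_B = 230 × 289/1029 = 64.597 V.
P_out = V_A I_A + V_B I_B = 41.574×2.08 + 64.597×5.02 = 86.475 + 324.28 = 410.75 W.
Ideal ⇒ P_in = P_out, so I_p = P_out/V_p = 410.75/230 = 1.79 A.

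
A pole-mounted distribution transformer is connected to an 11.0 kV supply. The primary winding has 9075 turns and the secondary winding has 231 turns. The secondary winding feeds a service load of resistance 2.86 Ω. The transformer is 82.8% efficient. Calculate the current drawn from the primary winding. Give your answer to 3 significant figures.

I_p ≈ 3.01 A

V_s = 11000 × 231/9075 = 280.00 V.
I_s = V_s/R = 280.00/2.86 = 97.902 A.
P_out = V_s I_s = 280.00 × 97.902 = 27413 W.
P_in = P_out/η = 27413/0.828 = 33107 W.
I_p = P_in/V_p = 33107/11000 = 3.01 A.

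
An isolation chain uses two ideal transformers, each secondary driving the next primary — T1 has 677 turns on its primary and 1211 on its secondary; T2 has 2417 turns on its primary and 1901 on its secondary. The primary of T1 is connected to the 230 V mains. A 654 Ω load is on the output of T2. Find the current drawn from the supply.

I_supply ≈ 0.696 A

Secondary of T1: V = 230.00 × 1211/677 = 411.42 V.
Secondary of T2: V = 411.42 × 1901/2417 = 323.59 V.
I_load = 323.59/654 = 0.49478 A, so P_out = 323.59 × 0.49478 = 160.10 W.
All ideal ⇒ P_in = P_out, so I_supply = 160.10/230 = 0.696 A.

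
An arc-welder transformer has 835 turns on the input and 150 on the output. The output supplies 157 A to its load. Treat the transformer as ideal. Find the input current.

For an ideal transformer I_in/I_out = N_out/N_in, so I_in = 157 × 150/835 = 28.2 A.

I_in ≈ 28.2 A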